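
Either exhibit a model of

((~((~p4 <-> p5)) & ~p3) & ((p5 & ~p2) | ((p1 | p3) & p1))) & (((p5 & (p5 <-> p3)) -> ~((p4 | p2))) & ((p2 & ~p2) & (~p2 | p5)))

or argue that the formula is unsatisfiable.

Case p2 = True: the conjunct ~p2 is False.
Case p2 = False: the conjunct p2 is False.
Both cases fail — unsatisfiable.

Unsatisfiable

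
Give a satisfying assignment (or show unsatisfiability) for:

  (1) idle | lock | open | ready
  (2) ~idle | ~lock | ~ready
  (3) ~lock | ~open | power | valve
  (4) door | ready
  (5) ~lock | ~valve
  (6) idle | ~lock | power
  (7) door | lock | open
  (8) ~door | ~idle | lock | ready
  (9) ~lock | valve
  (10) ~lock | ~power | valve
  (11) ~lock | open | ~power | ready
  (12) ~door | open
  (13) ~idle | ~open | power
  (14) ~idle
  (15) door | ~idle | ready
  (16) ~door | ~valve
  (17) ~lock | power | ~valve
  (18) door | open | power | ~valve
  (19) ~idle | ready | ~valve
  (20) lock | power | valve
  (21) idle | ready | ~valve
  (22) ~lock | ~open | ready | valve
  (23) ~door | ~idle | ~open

Unit clause (~idle) forces idle = False.
Try open = False:
  (~door | open) forces door = False.
  (door | ready) forces ready = True.
  (door | lock | open) forces lock = True.
  (~lock | ~valve) forces valve = False.
  clause (~lock | valve) is falsified — backtrack.
So open = True.
Set ready = True.
Set power = True.
Set lock = False.
Set door = True.
  then (~door | ~valve) forces valve = False.
All clauses satisfied.

idle=F, open=T, ready=T, power=T, lock=F, door=T, valve=F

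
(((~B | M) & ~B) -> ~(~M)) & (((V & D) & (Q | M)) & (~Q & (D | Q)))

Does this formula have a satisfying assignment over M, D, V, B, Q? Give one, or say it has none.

M = True, D = True, V = True, B = False, Q = False

  ((~B | M) & ~B) -> ~(~M) = True
    (~B | M) & ~B = True
      ~B | M = True
        ~B = True
      ~B = True
    ~(~M) = True
      ~M = False
  ((V & D) & (Q | M)) & (~Q & (D | Q)) = True
    (V & D) & (Q | M) = True
      V & D = True
      Q | M = True
    ~Q & (D | Q) = True
      ~Q = True
      D | Q = True
Both conjuncts True, so the formula holds.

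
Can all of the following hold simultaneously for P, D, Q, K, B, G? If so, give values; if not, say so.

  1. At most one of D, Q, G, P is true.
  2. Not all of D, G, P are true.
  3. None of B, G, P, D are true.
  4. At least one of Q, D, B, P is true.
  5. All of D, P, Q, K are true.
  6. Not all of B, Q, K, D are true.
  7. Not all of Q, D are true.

UNSATISFIABLE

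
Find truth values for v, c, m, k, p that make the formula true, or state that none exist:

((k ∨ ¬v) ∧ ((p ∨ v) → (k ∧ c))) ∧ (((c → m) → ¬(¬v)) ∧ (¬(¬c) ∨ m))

v: False, c: True, m: False, k: True, p: True

  (k ∨ ¬v) ∧ ((p ∨ v) → (k ∧ c)) = True
    k ∨ ¬v = True
      ¬v = True
    (p ∨ v) → (k ∧ c) = True
      p ∨ v = True
      k ∧ c = True
  ((c → m) → ¬(¬v)) ∧ (¬(¬c) ∨ m) = True
    (c → m) → ¬(¬v) = True
      c → m = False
      ¬(¬v) = False
        ¬v = True
    ¬(¬c) ∨ m = True
      ¬(¬c) = True
        ¬c = False
Both conjuncts True, so the formula holds.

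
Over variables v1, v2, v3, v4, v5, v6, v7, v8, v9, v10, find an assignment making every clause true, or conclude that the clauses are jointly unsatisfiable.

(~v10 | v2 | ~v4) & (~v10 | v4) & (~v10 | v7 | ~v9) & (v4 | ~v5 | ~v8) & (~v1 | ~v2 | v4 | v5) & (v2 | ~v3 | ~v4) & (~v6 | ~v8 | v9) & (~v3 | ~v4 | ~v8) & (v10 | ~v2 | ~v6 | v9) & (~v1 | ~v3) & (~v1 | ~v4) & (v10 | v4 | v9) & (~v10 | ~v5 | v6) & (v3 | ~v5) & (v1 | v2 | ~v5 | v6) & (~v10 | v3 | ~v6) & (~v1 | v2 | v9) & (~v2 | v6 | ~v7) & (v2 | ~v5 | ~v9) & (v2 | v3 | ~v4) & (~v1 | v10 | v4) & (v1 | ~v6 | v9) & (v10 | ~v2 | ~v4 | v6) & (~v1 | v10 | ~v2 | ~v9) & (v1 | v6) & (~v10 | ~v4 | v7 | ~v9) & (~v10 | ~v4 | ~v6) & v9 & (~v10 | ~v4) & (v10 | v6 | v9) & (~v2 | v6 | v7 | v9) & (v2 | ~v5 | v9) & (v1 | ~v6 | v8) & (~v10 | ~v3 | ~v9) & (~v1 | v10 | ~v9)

Unit clause (v9) forces v9 = True.
Set v1 = False.
  then (v1 | v6) forces v6 = True.
  then (v1 | ~v6 | v8) forces v8 = True.
Set v2 = False.
  then (v2 | ~v5 | ~v9) forces v5 = False.
Set v3 = False.
  then (~v10 | v3 | ~v6) forces v10 = False.
  then (v2 | v3 | ~v4) forces v4 = False.
Set v7 = False.
All clauses satisfied.

v1 = False; v2 = False; v3 = False; v4 = False; v5 = False; v6 = True; v7 = False; v8 = True; v9 = True; v10 = False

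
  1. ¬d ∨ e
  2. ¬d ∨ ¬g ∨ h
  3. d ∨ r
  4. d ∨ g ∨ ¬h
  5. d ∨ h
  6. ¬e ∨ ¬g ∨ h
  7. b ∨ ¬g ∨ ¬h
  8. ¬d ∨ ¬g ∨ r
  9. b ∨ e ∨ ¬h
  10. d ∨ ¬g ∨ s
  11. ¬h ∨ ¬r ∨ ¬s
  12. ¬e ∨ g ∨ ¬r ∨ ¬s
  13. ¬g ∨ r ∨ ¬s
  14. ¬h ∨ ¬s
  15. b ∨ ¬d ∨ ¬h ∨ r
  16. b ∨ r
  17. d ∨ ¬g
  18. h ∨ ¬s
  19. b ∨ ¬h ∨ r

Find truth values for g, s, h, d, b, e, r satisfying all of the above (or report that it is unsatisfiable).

Set g = False.
Set s = False.
Set h = False.
  then (d ∨ h) forces d = True.
  then (¬d ∨ e) forces e = True.
Set b = False.
  then (b ∨ r) forces r = True.
All clauses satisfied.

g=F; s=F; h=F; d=T; b=F; e=T; r=T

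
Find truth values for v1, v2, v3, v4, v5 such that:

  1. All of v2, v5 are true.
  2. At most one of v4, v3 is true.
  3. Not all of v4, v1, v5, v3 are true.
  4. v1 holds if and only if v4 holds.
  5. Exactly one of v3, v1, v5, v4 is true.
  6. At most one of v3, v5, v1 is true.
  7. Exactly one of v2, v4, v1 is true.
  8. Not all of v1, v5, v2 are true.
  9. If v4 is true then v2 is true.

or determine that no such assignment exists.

v1: False, v2: True, v3: False, v4: False, v5: True

  (1) {v2, v5}: all 2 true ✓
  (2) {v4, v3}: 0 true — at most one ✓
  (3) {v4, v1, v5, v3}: 1/4 true — not all ✓
  (4) v1=F, v4=F — same ✓
  (5) {v3, v1, v5, v4}: 1 true — exactly one ✓
  (6) {v3, v5, v1}: 1 true — at most one ✓
  (7) {v2, v4, v1}: 1 true — exactly one ✓
  (8) {v1, v5, v2}: 2/3 true — not all ✓
  (9) v4=F ⇒ v2: vacuous ✓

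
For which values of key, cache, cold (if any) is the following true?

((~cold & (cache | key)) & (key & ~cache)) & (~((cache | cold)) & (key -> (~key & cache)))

UNSATISFIABLE

Case key = True: the conjunct key -> (~key & cache) becomes True -> (False & cache) = False.
Case key = False: the conjunct key is False.
Both cases fail — unsatisfiable.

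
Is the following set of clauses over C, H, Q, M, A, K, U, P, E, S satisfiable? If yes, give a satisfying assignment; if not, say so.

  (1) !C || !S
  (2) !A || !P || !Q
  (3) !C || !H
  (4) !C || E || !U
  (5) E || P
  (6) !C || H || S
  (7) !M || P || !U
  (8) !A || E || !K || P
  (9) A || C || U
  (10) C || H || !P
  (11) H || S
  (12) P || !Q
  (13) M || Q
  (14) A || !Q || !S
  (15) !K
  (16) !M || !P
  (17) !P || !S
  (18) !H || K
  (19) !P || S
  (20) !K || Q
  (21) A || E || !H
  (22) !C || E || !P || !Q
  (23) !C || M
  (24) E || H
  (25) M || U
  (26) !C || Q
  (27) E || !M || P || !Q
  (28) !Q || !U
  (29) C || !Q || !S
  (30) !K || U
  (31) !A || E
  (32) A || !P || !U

C: False, H: False, Q: False, M: True, A: True, K: False, U: False, P: False, E: True, S: True

Unit clause (!K) forces K = False.
In (!H || K) only !H is left, so H = False.
In (E || H) only E is left, so E = True.
In (H || S) only S is left, so S = True.
In (!P || !S) only !P is left, so P = False.
In (!C || !S) only !C is left, so C = False.
In (P || !Q) only !Q is left, so Q = False.
In (M || Q) only M is left, so M = True.
In (!M || P || !U) only !U is left, so U = False.
In (A || C || U) only A is left, so A = True.
All clauses satisfied.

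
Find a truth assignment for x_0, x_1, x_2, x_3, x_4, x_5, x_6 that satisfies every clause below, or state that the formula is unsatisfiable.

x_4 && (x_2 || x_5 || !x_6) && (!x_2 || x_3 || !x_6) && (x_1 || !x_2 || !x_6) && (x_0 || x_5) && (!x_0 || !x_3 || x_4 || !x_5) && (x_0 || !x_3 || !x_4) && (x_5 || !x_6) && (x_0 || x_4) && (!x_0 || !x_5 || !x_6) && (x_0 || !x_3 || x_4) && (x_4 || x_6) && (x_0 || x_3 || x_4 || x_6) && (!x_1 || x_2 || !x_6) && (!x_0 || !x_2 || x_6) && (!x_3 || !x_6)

x_0=T, x_1=T, x_2=F, x_3=T, x_4=T, x_5=T, x_6=F

Unit clause (x_4) forces x_4 = True.
Set x_0 = True.
Set x_1 = True.
Try x_2 = True:
  (!x_0 || !x_2 || x_6) forces x_6 = True.
  (!x_2 || x_3 || !x_6) forces x_3 = True.
  clause (!x_3 || !x_6) is falsified — backtrack.
So x_2 = False.
  then (!x_1 || x_2 || !x_6) forces x_6 = False.
Set x_3 = True.
Set x_5 = True.
All clauses satisfied.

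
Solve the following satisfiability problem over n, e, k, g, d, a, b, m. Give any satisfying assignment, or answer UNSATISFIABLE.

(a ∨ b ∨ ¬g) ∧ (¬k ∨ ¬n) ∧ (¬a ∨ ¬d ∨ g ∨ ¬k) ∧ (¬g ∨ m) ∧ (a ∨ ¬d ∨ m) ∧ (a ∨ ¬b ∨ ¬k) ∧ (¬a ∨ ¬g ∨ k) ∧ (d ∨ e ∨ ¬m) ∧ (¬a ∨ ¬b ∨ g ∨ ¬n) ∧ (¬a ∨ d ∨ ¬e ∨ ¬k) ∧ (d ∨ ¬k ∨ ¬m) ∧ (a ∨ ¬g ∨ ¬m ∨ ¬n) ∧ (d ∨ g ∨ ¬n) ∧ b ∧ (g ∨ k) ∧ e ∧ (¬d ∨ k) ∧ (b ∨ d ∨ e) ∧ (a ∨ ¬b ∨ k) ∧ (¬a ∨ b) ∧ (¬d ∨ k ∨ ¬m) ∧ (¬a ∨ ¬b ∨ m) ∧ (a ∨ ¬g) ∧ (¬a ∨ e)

Unit clause (b) forces b = True.
Unit clause (e) forces e = True.
Try n = True:
  (¬k ∨ ¬n) forces k = False.
  (g ∨ k) forces g = True.
  (¬g ∨ m) forces m = True.
  (¬a ∨ ¬g ∨ k) forces a = False.
  clause (a ∨ ¬g ∨ ¬m ∨ ¬n) is falsified — backtrack.
So n = False.
Try k = False:
  (g ∨ k) forces g = True.
  (¬g ∨ m) forces m = True.
  (¬a ∨ ¬g ∨ k) forces a = False.
  clause (a ∨ ¬b ∨ k) is falsified — backtrack.
So k = True.
  then (a ∨ ¬b ∨ ¬k) forces a = True.
  then (¬a ∨ d ∨ ¬e ∨ ¬k) forces d = True.
  then (¬a ∨ ¬b ∨ m) forces m = True.
  then (¬a ∨ ¬d ∨ g ∨ ¬k) forces g = True.
All clauses satisfied.

n=F, e=T, k=T, g=T, d=T, a=T, b=T, m=T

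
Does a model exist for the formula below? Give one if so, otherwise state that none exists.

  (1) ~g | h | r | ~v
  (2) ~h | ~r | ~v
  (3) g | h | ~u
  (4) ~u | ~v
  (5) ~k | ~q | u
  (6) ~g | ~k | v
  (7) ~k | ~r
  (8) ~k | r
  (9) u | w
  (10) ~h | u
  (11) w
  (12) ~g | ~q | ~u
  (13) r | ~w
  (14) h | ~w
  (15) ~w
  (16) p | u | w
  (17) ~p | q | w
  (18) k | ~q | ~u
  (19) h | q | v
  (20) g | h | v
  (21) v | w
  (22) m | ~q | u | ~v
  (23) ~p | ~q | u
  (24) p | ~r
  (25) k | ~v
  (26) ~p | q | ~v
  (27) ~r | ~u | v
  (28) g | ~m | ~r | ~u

Case w = True:
  Clause (~w) is falsified — contradiction.
Case w = False:
  Clause (w) is falsified — contradiction.
Both cases fail, so the formula is unsatisfiable.

Unsatisfiable — no assignment works.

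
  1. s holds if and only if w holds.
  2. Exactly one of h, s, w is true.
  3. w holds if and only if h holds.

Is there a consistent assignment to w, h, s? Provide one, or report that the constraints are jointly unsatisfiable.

Case w = True:
  (1) with w=T forces s = True.
  Constraint (2) is violated (s=T, w=T) — contradiction.
Case w = False:
  (1) with w=F forces s = False.
  (2) with s=F, w=F forces h = True.
  Constraint (3) is violated (w=F, h=T) — contradiction.
Both cases fail — unsatisfiable.

UNSATISFIABLE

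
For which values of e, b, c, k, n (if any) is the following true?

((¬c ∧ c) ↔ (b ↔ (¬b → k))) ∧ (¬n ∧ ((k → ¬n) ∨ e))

e: False; b: False; c: False; k: True; n: False

  (¬c ∧ c) ↔ (b ↔ (¬b → k)) = True
    ¬c ∧ c = False
      ¬c = True
    b ↔ (¬b → k) = False
      ¬b → k = True
        ¬b = True
  ¬n ∧ ((k → ¬n) ∨ e) = True
    ¬n = True
    (k → ¬n) ∨ e = True
      k → ¬n = True
        ¬n = True
Both conjuncts True, so the formula holds.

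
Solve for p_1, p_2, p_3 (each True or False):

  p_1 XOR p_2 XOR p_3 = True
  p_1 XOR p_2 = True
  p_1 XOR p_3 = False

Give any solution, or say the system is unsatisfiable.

p_1 = False, p_2 = True, p_3 = False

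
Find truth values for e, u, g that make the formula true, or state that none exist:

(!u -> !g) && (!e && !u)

e=F, u=F, g=F

  !u -> !g = True
    !u = True
    !g = True
  !e && !u = True
    !e = True
    !u = True
Both conjuncts True, so the formula holds.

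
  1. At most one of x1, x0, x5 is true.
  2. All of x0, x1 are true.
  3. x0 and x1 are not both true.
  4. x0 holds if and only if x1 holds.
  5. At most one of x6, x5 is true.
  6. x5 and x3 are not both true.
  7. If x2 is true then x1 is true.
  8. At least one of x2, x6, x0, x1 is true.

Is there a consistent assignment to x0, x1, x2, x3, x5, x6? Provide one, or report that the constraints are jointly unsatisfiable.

UNSATISFIABLE

Case x0 = True:
  (1) with x0=T forces x1 = False.
  Constraint (2) is violated (x1=F) — contradiction.
Case x0 = False:
  Constraint (2) is violated (x0=F) — contradiction.
Both cases fail — unsatisfiable.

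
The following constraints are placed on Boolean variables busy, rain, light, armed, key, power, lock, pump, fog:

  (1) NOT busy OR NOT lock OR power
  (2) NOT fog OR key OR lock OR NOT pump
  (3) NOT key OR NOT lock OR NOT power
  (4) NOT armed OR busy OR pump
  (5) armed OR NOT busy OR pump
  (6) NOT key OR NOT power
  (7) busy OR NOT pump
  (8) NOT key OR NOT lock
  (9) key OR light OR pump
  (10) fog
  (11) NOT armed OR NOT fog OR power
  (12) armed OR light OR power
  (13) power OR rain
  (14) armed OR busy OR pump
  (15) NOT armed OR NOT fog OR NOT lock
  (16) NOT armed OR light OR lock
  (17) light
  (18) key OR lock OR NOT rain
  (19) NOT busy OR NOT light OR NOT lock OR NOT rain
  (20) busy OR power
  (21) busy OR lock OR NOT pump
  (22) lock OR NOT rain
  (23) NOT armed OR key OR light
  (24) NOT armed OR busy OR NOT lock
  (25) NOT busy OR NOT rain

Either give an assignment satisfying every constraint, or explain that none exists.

Unit clause (fog) forces fog = True.
Unit clause (light) forces light = True.
Try busy = False:
  (busy OR NOT pump) forces pump = False.
  (NOT armed OR busy OR pump) forces armed = False.
  clause (armed OR busy OR pump) is falsified — backtrack.
So busy = True.
  then (NOT busy OR NOT rain) forces rain = False.
  then (power OR rain) forces power = True.
  then (NOT key OR NOT power) forces key = False.
Set armed = True.
  then (NOT armed OR NOT fog OR NOT lock) forces lock = False.
  then (NOT fog OR key OR lock OR NOT pump) forces pump = False.
All clauses satisfied.

busy: True, rain: False, light: True, armed: True, key: False, power: True, lock: False, pump: False, fog: True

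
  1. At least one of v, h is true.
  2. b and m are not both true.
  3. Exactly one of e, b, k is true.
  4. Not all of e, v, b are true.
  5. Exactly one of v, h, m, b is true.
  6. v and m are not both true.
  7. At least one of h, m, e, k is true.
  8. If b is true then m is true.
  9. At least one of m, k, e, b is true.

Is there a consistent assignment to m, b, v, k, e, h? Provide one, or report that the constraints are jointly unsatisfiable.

m = False, b = False, v = False, k = False, e = True, h = True

  (1) {v, h}: 1 true — at least one ✓
  (2) b=F, m=F — not both ✓
  (3) {e, b, k}: 1 true — exactly one ✓
  (4) {e, v, b}: 1/3 true — not all ✓
  (5) {v, h, m, b}: 1 true — exactly one ✓
  (6) v=F, m=F — not both ✓
  (7) {h, m, e, k}: 2 true — at least one ✓
  (8) b=F ⇒ m: vacuous ✓
  (9) {m, k, e, b}: 1 true — at least one ✓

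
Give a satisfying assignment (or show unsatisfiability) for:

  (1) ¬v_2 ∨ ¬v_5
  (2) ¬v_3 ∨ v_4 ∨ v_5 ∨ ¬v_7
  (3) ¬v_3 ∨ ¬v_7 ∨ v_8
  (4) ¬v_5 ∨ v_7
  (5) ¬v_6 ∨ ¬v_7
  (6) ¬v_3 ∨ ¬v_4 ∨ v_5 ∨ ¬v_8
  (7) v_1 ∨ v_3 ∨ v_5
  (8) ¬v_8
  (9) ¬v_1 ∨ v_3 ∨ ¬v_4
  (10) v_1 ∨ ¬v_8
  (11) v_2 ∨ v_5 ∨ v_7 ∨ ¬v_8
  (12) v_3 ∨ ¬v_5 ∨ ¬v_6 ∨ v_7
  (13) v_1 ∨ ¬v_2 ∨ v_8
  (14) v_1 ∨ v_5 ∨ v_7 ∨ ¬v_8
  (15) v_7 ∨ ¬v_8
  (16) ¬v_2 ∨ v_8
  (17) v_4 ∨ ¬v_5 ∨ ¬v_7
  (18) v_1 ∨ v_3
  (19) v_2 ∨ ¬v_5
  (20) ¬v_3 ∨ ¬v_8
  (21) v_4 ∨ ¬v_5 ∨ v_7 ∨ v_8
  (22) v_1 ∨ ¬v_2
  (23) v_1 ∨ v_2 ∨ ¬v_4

Unit clause (¬v_8) forces v_8 = False.
In (¬v_2 ∨ v_8) only ¬v_2 is left, so v_2 = False.
In (v_2 ∨ ¬v_5) only ¬v_5 is left, so v_5 = False.
Set v_1 = True.
Set v_3 = True.
  then (¬v_3 ∨ ¬v_7 ∨ v_8) forces v_7 = False.
Set v_4 = True.
Set v_6 = False.
All clauses satisfied.

v_1: True; v_2: False; v_3: True; v_4: True; v_5: False; v_6: False; v_7: False; v_8: False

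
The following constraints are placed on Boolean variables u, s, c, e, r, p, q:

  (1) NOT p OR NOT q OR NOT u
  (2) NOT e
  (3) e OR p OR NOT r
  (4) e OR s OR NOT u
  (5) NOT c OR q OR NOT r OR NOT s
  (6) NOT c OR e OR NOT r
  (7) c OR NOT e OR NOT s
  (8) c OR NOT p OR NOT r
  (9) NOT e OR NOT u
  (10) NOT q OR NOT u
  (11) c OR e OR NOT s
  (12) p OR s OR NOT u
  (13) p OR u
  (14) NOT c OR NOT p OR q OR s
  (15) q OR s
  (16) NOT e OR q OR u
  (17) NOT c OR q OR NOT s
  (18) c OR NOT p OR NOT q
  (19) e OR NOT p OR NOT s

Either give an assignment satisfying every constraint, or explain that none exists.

u = False; s = False; c = True; e = False; r = False; p = True; q = True

Unit clause (NOT e) forces e = False.
Try u = True:
  (e OR s OR NOT u) forces s = True.
  (NOT q OR NOT u) forces q = False.
  (c OR e OR NOT s) forces c = True.
  clause (NOT c OR q OR NOT s) is falsified — backtrack.
So u = False.
  then (p OR u) forces p = True.
  then (e OR NOT p OR NOT s) forces s = False.
  then (q OR s) forces q = True.
  then (c OR NOT p OR NOT q) forces c = True.
  then (NOT c OR e OR NOT r) forces r = False.
All clauses satisfied.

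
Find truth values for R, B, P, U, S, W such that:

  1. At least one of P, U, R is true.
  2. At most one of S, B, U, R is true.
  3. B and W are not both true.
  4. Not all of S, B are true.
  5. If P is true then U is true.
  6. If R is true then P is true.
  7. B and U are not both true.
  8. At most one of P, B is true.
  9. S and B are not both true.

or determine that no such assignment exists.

R: False, B: False, P: True, U: True, S: False, W: False

  (1) {P, U, R}: 2 true — at least one ✓
  (2) {S, B, U, R}: 1 true — at most one ✓
  (3) B=F, W=F — not both ✓
  (4) {S, B}: 0/2 true — not all ✓
  (5) P=T ⇒ U: T ✓
  (6) R=F ⇒ P: vacuous ✓
  (7) B=F, U=T — not both ✓
  (8) {P, B}: 1 true — at most one ✓
  (9) S=F, B=F — not both ✓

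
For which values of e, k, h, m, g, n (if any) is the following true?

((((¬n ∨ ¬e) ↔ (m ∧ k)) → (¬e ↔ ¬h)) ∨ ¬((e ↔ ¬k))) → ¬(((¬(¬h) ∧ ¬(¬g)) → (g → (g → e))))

e = False, k = True, h = True, m = False, g = True, n = False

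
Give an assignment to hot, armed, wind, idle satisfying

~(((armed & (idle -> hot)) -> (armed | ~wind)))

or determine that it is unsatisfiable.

Unsatisfiable — no assignment works.

Case armed = True: the formula becomes ~(((idle -> hot) -> True)) = False.
Case armed = False: the formula becomes ~((False -> ~wind)) = False.
Both cases fail — unsatisfiable.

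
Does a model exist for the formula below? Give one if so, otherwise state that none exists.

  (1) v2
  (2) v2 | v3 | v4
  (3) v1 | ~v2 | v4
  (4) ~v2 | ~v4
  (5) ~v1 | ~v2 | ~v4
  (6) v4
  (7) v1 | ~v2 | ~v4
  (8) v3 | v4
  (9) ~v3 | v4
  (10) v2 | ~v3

Case v2 = True:
  (~v2 | ~v4) forces v4 = False.
  Clause (v4) is falsified — contradiction.
Case v2 = False:
  Clause (v2) is falsified — contradiction.
Both cases fail, so the formula is unsatisfiable.

Unsatisfiable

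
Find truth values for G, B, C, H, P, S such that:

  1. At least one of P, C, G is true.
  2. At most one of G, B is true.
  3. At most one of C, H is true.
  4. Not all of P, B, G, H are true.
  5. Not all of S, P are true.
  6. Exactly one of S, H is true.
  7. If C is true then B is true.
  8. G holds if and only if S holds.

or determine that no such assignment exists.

G = False; B = False; C = False; H = True; P = True; S = False

  (1) {P, C, G}: 1 true — at least one ✓
  (2) {G, B}: 0 true — at most one ✓
  (3) {C, H}: 1 true — at most one ✓
  (4) {P, B, G, H}: 2/4 true — not all ✓
  (5) {S, P}: 1/2 true — not all ✓
  (6) {S, H}: 1 true — exactly one ✓
  (7) C=F ⇒ B: vacuous ✓
  (8) G=F, S=F — same ✓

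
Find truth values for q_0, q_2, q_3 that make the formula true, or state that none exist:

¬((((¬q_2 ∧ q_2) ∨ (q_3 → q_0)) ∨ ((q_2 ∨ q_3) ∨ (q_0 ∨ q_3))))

Case q_3 = True: the formula becomes ¬((((¬q_2 ∧ q_2) ∨ q_0) ∨ True)) = False.
Case q_3 = False: the formula becomes ¬((True ∨ (q_2 ∨ q_0))) = False.
Both cases fail — unsatisfiable.

The formula is unsatisfiable.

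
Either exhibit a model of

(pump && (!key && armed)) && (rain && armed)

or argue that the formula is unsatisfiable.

key=F; rain=T; armed=T; pump=T

  pump && (!key && armed) = True
    !key && armed = True
      !key = True
  rain && armed = True
Both conjuncts True, so the formula holds.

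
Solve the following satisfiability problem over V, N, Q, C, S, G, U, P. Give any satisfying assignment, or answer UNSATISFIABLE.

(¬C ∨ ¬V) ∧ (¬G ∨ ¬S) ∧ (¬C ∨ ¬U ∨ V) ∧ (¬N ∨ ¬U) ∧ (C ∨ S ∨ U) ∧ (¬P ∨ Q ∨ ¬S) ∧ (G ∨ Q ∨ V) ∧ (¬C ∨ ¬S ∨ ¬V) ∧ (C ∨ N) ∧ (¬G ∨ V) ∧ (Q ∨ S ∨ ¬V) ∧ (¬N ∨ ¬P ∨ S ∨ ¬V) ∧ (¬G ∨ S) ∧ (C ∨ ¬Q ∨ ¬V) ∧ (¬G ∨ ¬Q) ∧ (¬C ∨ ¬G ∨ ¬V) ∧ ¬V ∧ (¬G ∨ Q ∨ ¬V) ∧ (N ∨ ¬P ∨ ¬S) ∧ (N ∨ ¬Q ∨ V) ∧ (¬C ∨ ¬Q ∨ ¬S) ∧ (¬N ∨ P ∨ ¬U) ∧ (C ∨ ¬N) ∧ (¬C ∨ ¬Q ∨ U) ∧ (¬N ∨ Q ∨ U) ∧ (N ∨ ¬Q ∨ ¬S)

Case V = True:
  Clause (¬V) is falsified — contradiction.
Case V = False:
  (¬G ∨ V) forces G = False.
  (G ∨ Q ∨ V) forces Q = True.
  (N ∨ ¬Q ∨ V) forces N = True.
  (¬N ∨ ¬U) forces U = False.
  (C ∨ ¬N) forces C = True.
  Clause (¬C ∨ ¬Q ∨ U) is falsified — contradiction.
Both cases fail, so the formula is unsatisfiable.

Unsatisfiable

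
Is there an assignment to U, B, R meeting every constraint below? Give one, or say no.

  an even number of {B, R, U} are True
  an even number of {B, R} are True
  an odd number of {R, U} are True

U = False; B = True; R = True

{B, R, U}: 2 true → even ✓
{B, R}: 2 true → even ✓
{R, U}: 1 true → odd ✓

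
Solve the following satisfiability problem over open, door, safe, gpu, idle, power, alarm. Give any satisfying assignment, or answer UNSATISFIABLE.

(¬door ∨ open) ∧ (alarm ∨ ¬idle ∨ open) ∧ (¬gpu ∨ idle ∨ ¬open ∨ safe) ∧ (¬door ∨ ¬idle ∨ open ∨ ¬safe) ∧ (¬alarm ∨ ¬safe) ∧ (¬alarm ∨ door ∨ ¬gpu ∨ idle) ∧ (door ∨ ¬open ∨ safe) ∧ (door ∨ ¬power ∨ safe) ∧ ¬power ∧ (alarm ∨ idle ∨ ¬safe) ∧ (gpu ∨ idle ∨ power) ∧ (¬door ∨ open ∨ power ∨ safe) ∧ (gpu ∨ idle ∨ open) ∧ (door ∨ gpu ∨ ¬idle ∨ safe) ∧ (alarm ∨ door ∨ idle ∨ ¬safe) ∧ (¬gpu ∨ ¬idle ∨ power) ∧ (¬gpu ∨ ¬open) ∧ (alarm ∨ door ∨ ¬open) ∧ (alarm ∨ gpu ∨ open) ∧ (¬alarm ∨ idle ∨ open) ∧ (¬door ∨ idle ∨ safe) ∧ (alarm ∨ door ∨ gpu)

Unit clause (¬power) forces power = False.
Set open = True.
  then (¬gpu ∨ ¬open) forces gpu = False.
  then (gpu ∨ idle ∨ power) forces idle = True.
Set door = True.
Set safe = False.
Set alarm = False.
All clauses satisfied.

open=T, door=T, safe=F, gpu=F, idle=T, power=F, alarm=F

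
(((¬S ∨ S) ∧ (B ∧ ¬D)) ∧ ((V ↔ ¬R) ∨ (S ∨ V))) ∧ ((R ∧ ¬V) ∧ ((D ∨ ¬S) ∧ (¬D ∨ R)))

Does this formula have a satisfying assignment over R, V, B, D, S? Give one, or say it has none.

R = True, V = False, B = True, D = False, S = False

  ((¬S ∨ S) ∧ (B ∧ ¬D)) ∧ ((V ↔ ¬R) ∨ (S ∨ V)) = True
    (¬S ∨ S) ∧ (B ∧ ¬D) = True
      ¬S ∨ S = True
        ¬S = True
      B ∧ ¬D = True
        ¬D = True
    (V ↔ ¬R) ∨ (S ∨ V) = True
      V ↔ ¬R = True
        ¬R = False
      S ∨ V = False
  (R ∧ ¬V) ∧ ((D ∨ ¬S) ∧ (¬D ∨ R)) = True
    R ∧ ¬V = True
      ¬V = True
    (D ∨ ¬S) ∧ (¬D ∨ R) = True
      D ∨ ¬S = True
        ¬S = True
      ¬D ∨ R = True
        ¬D = True
Both conjuncts True, so the formula holds.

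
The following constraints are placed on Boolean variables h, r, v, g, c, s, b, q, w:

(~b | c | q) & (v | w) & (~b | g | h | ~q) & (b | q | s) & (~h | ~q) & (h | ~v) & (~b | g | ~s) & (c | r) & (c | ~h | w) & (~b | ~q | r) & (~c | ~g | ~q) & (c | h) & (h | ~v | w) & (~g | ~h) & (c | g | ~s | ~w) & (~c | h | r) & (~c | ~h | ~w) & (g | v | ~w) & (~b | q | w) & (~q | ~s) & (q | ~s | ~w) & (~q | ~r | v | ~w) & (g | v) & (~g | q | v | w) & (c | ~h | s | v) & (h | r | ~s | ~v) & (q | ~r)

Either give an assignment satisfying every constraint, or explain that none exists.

Set h = True.
  then (~h | ~q) forces q = False.
  then (~g | ~h) forces g = False.
  then (g | v) forces v = True.
  then (q | ~r) forces r = False.
  then (c | r) forces c = True.
  then (~c | ~h | ~w) forces w = False.
  then (~b | q | w) forces b = False.
  then (b | q | s) forces s = True.
All clauses satisfied.

h=T, r=F, v=T, g=F, c=T, s=T, b=F, q=F, w=F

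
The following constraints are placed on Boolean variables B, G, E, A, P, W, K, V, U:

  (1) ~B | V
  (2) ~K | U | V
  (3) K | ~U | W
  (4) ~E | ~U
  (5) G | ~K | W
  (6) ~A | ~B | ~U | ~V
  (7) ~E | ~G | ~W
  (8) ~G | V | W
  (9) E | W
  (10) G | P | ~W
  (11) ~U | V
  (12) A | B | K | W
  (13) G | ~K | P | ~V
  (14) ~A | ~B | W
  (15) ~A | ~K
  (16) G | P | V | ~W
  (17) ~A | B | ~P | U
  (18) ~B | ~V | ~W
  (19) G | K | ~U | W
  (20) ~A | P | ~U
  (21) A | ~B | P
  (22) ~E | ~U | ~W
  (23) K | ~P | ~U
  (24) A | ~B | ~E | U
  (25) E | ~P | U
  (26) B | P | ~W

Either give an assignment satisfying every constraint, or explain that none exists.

Set B = False.
Set G = True.
Set E = True.
  then (~E | ~U) forces U = False.
  then (~E | ~G | ~W) forces W = False.
  then (~G | V | W) forces V = True.
Set A = True.
  then (~A | ~K) forces K = False.
  then (~A | B | ~P | U) forces P = False.
All clauses satisfied.

B: False; G: True; E: True; A: True; P: False; W: False; K: False; V: True; U: False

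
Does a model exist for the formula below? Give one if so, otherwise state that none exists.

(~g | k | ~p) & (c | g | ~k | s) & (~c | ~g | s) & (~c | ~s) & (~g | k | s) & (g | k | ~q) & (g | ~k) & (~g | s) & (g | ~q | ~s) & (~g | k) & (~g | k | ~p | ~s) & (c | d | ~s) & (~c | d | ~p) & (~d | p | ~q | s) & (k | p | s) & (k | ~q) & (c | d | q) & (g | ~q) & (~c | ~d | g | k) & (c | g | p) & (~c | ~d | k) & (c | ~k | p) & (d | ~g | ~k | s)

s = True; k = False; d = True; c = False; g = False; q = False; p = True

Set s = True.
  then (~c | ~s) forces c = False.
  then (c | d | ~s) forces d = True.
Set k = False.
  then (~g | k) forces g = False.
  then (k | ~q) forces q = False.
  then (c | g | p) forces p = True.
All clauses satisfied.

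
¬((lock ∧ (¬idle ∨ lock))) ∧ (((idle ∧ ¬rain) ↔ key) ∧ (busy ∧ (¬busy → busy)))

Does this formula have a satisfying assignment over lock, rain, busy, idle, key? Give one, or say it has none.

lock=F, rain=F, busy=T, idle=T, key=T

  ¬((lock ∧ (¬idle ∨ lock))) = True
    lock ∧ (¬idle ∨ lock) = False
      ¬idle ∨ lock = False
        ¬idle = False
  ((idle ∧ ¬rain) ↔ key) ∧ (busy ∧ (¬busy → busy)) = True
    (idle ∧ ¬rain) ↔ key = True
      idle ∧ ¬rain = True
        ¬rain = True
    busy ∧ (¬busy → busy) = True
      ¬busy → busy = True
        ¬busy = False
Both conjuncts True, so the formula holds.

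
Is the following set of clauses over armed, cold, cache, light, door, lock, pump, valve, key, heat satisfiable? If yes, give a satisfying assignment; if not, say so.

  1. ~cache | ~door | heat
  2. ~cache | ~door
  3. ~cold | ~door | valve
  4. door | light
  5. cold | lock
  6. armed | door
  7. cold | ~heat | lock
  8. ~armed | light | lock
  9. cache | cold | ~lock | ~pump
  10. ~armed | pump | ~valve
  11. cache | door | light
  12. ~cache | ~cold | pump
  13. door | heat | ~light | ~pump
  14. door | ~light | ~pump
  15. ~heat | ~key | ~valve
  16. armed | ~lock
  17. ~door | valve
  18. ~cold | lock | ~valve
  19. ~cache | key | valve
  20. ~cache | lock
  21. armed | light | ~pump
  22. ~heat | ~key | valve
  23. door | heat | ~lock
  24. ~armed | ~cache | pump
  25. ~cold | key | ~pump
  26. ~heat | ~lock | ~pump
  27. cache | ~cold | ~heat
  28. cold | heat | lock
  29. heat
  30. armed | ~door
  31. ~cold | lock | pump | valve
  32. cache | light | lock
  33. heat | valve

armed = True; cold = False; cache = False; light = True; door = False; lock = True; pump = False; valve = False; key = False; heat = True

Unit clause (heat) forces heat = True.
Try armed = False:
  (armed | door) forces door = True.
  clause (armed | ~door) is falsified — backtrack.
So armed = True.
Set cold = False.
  then (cold | lock) forces lock = True.
  then (~heat | ~lock | ~pump) forces pump = False.
  then (~armed | pump | ~valve) forces valve = False.
  then (~door | valve) forces door = False.
  then (~heat | ~key | valve) forces key = False.
  then (~armed | ~cache | pump) forces cache = False.
  then (door | light) forces light = True.
All clauses satisfied.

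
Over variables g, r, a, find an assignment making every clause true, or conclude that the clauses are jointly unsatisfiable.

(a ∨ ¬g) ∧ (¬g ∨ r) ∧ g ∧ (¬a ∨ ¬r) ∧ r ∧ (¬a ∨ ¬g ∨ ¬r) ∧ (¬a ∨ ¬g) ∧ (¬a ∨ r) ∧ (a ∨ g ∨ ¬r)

No satisfying assignment exists.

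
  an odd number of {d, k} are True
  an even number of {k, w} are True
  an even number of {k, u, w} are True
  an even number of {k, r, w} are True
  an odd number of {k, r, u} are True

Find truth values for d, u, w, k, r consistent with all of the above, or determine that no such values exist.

d = False, u = False, w = True, k = True, r = False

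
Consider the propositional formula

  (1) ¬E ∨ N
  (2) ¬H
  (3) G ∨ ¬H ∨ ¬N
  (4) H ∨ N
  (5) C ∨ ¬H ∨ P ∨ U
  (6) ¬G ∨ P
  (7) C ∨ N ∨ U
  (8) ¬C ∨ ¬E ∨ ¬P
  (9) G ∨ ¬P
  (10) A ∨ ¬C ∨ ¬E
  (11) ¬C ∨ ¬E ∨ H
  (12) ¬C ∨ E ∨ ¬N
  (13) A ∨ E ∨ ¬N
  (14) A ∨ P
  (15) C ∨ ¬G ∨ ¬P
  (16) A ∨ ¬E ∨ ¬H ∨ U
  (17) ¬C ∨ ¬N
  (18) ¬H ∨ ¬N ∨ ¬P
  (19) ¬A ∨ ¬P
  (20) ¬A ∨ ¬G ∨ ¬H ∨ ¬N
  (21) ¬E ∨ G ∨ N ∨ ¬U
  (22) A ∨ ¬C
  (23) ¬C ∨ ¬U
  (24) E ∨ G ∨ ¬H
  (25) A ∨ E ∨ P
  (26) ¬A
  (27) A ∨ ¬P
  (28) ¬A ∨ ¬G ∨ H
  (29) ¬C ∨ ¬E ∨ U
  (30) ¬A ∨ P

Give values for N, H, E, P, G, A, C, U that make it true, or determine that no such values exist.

The formula is unsatisfiable.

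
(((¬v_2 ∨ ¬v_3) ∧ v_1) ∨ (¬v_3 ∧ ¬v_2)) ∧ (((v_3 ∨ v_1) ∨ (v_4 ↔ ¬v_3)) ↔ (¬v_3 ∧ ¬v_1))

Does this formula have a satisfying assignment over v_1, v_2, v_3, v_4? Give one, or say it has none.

v_1 = False, v_2 = False, v_3 = False, v_4 = True

  ((¬v_2 ∨ ¬v_3) ∧ v_1) ∨ (¬v_3 ∧ ¬v_2) = True
    (¬v_2 ∨ ¬v_3) ∧ v_1 = False
      ¬v_2 ∨ ¬v_3 = True
        ¬v_2 = True
        ¬v_3 = True
    ¬v_3 ∧ ¬v_2 = True
      ¬v_3 = True
      ¬v_2 = True
  ((v_3 ∨ v_1) ∨ (v_4 ↔ ¬v_3)) ↔ (¬v_3 ∧ ¬v_1) = True
    (v_3 ∨ v_1) ∨ (v_4 ↔ ¬v_3) = True
      v_3 ∨ v_1 = False
      v_4 ↔ ¬v_3 = True
        ¬v_3 = True
    ¬v_3 ∧ ¬v_1 = True
      ¬v_3 = True
      ¬v_1 = True
Both conjuncts True, so the formula holds.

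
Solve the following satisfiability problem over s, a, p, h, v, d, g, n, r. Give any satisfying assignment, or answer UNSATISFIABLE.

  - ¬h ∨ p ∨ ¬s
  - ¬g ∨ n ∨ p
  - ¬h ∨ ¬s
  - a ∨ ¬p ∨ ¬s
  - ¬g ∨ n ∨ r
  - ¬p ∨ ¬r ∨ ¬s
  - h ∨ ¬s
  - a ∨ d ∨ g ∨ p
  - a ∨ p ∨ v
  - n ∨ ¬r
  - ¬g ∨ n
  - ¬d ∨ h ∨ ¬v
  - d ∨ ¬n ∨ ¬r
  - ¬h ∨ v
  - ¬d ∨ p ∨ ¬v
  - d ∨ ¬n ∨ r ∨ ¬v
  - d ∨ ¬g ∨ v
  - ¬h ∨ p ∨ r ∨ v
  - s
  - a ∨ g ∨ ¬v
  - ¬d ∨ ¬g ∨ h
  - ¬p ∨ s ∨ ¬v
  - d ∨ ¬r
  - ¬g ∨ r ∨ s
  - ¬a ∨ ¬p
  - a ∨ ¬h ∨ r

UNSATISFIABLE

Case s = True:
  (¬h ∨ ¬s) forces h = False.
  Clause (h ∨ ¬s) is falsified — contradiction.
Case s = False:
  Clause (s) is falsified — contradiction.
Both cases fail, so the formula is unsatisfiable.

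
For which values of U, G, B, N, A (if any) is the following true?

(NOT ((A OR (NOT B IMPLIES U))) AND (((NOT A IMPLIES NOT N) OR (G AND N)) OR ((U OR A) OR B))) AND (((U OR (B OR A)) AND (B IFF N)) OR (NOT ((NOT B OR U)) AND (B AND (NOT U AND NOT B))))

Unsatisfiable

Case B = True: the conjunct NOT ((A OR (NOT B IMPLIES U))) becomes NOT ((A OR True)) = False.
Case B = False: the formula simplifies to (NOT ((A OR U)) AND (((NOT A IMPLIES NOT N) OR (G AND N)) OR (U OR A))) AND ((U OR A) AND NOT N).
  N = True: the conjunct NOT N is False.
  N = False: simplifies to NOT ((A OR U)) AND (U OR A).
    U = True: the conjunct NOT ((A OR U)) becomes NOT ((A OR True)) = False.
    U = False: simplifies to NOT A AND A.
      A = True: the conjunct NOT A is False.
      A = False: the conjunct A is False.
Both cases fail — unsatisfiable.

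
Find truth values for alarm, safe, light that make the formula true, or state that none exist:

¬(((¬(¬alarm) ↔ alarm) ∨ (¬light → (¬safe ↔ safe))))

UNSATISFIABLE

Case alarm = True: the formula becomes ¬((True ∨ (¬light → (¬safe ↔ safe)))) = False.
Case alarm = False: the formula becomes ¬((True ∨ (¬light → (¬safe ↔ safe)))) = False.
Both cases fail — unsatisfiable.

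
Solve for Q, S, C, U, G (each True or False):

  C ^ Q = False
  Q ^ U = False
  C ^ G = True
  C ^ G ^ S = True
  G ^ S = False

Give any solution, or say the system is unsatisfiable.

Q = True; S = False; C = True; U = True; G = False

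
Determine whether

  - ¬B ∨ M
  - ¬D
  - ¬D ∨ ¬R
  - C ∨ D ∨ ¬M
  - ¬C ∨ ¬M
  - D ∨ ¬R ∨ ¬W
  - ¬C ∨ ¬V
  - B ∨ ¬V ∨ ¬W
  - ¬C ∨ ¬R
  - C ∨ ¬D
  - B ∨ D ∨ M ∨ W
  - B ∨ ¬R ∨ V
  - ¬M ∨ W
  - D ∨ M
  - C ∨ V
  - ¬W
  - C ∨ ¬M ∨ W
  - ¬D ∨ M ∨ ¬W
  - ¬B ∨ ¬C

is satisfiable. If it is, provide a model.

Case D = True:
  Clause (¬D) is falsified — contradiction.
Case D = False:
  (D ∨ M) forces M = True.
  (C ∨ D ∨ ¬M) forces C = True.
  Clause (¬C ∨ ¬M) is falsified — contradiction.
Both cases fail, so the formula is unsatisfiable.

Unsatisfiable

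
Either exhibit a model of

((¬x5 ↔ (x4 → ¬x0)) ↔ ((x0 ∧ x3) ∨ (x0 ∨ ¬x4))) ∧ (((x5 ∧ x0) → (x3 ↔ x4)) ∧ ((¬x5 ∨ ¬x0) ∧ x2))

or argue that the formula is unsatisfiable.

x0=F, x2=T, x3=T, x4=F, x5=F

  (¬x5 ↔ (x4 → ¬x0)) ↔ ((x0 ∧ x3) ∨ (x0 ∨ ¬x4)) = True
    ¬x5 ↔ (x4 → ¬x0) = True
      ¬x5 = True
      x4 → ¬x0 = True
        ¬x0 = True
    (x0 ∧ x3) ∨ (x0 ∨ ¬x4) = True
      x0 ∧ x3 = False
      x0 ∨ ¬x4 = True
        ¬x4 = True
  ((x5 ∧ x0) → (x3 ↔ x4)) ∧ ((¬x5 ∨ ¬x0) ∧ x2) = True
    (x5 ∧ x0) → (x3 ↔ x4) = True
      x5 ∧ x0 = False
      x3 ↔ x4 = False
    (¬x5 ∨ ¬x0) ∧ x2 = True
      ¬x5 ∨ ¬x0 = True
        ¬x5 = True
        ¬x0 = True
Both conjuncts True, so the formula holds.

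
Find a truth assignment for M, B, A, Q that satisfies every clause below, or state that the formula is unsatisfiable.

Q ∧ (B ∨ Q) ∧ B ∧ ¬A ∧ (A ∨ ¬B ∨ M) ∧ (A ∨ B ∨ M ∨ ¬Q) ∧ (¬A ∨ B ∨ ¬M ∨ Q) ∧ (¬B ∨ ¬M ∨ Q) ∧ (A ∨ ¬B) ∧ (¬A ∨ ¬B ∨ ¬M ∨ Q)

The formula is unsatisfiable.

Case B = True:
  (Q) forces Q = True.
  (¬A) forces A = False.
  Clause (A ∨ ¬B) is falsified — contradiction.
Case B = False:
  Clause (B) is falsified — contradiction.
Both cases fail, so the formula is unsatisfiable.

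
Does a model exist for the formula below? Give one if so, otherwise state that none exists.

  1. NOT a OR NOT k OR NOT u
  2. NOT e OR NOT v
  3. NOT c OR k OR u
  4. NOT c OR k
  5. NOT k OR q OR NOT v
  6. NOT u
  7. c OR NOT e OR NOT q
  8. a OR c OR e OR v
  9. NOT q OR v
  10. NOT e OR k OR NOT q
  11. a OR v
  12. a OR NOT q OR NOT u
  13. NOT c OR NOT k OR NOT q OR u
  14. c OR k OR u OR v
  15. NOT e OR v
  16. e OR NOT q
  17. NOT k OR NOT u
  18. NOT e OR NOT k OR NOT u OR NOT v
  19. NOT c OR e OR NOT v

a: True; q: False; v: False; c: False; e: False; k: True; u: False

Unit clause (NOT u) forces u = False.
Set a = True.
Try q = True:
  (NOT q OR v) forces v = True.
  (NOT e OR NOT v) forces e = False.
  clause (e OR NOT q) is falsified — backtrack.
So q = False.
Set v = False.
  then (NOT e OR v) forces e = False.
Set c = False.
  then (c OR k OR u OR v) forces k = True.
All clauses satisfied.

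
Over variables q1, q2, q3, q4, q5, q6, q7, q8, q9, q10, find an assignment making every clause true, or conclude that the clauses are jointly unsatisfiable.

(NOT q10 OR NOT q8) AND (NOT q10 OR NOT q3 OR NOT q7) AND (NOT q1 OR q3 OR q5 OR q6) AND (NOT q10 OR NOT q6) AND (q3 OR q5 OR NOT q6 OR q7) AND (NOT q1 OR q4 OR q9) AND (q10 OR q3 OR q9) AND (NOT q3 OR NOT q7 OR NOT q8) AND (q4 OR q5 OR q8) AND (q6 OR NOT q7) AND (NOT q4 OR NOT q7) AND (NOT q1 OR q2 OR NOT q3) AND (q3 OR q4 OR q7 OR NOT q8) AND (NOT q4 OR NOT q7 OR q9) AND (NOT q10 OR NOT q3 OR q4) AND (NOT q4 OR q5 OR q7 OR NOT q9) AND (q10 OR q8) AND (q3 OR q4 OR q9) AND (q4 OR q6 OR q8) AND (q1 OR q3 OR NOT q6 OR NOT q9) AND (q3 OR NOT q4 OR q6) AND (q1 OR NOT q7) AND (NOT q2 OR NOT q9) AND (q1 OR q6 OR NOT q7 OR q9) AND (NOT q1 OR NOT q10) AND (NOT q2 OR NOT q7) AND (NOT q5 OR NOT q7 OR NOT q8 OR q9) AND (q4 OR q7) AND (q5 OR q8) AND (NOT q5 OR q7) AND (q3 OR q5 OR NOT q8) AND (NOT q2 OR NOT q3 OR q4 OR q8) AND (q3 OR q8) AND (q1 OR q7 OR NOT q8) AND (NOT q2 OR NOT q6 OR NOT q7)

Set q1 = True.
  then (NOT q1 OR NOT q10) forces q10 = False.
  then (q10 OR q8) forces q8 = True.
Set q2 = True.
  then (NOT q2 OR NOT q9) forces q9 = False.
  then (NOT q2 OR NOT q7) forces q7 = False.
  then (q4 OR q7) forces q4 = True.
  then (NOT q5 OR q7) forces q5 = False.
  then (q3 OR q5 OR NOT q8) forces q3 = True.
Set q6 = True.
All clauses satisfied.

q1: True, q2: True, q3: True, q4: True, q5: False, q6: True, q7: False, q8: True, q9: False, q10: False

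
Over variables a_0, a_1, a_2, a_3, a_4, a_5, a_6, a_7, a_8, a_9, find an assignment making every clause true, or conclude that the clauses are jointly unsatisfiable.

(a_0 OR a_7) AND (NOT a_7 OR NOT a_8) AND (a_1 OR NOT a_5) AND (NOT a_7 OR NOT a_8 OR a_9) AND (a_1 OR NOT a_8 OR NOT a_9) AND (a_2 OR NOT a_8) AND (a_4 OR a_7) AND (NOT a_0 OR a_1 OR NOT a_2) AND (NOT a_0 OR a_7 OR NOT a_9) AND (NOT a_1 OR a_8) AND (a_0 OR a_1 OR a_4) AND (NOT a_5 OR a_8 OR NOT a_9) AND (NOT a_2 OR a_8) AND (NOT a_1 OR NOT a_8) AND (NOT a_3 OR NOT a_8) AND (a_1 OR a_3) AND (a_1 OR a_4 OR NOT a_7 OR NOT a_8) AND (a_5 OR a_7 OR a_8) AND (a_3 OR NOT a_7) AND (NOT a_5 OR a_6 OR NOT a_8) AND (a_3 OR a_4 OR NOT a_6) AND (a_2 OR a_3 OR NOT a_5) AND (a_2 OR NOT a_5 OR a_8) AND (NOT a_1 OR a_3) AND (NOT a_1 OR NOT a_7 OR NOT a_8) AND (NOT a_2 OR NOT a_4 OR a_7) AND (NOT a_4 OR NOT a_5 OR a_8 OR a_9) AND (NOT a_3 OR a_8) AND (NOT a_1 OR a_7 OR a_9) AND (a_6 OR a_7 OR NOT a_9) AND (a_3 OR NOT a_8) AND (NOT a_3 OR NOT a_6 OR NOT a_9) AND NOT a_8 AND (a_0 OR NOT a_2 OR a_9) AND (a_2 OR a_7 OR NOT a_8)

UNSATISFIABLE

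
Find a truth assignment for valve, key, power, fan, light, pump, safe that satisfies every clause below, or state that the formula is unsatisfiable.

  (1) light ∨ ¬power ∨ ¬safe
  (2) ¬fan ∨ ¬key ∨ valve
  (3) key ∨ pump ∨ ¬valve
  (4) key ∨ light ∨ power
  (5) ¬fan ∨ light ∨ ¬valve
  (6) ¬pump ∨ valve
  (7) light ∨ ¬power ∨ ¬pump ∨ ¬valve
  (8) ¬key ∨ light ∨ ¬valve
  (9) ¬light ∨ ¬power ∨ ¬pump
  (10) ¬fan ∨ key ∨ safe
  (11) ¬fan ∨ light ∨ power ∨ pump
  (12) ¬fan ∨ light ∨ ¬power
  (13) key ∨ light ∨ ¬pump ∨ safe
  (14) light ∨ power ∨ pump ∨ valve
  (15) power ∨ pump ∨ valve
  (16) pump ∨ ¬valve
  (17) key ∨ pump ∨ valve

Set valve = True.
  then (pump ∨ ¬valve) forces pump = True.
Set key = False.
Try power = True:
  (light ∨ ¬power ∨ ¬pump ∨ ¬valve) forces light = True.
  clause (¬light ∨ ¬power ∨ ¬pump) is falsified — backtrack.
So power = False.
  then (key ∨ light ∨ power) forces light = True.
Set fan = False.
Set safe = False.
All clauses satisfied.

valve=T; key=F; power=F; fan=F; light=T; pump=T; safe=F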